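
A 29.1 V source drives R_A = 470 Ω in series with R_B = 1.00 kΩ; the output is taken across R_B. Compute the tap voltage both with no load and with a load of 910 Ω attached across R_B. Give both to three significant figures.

Unloaded: 19.8 V; loaded: 14.6 V

Open-circuit: V = 29.1 × 1000/(470 + 1000) = 19.8 V.
With the load, R_B becomes R_B‖R_L = 476.4 Ω, so V = 29.1 × 476.4/946.4 = 14.6 V.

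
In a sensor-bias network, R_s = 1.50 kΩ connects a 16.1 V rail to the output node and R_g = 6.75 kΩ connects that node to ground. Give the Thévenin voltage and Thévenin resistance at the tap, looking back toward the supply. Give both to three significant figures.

V_th = 13.2 V, R_th = 1.23 kΩ

V_th is the open-circuit tap voltage: 16.1 × 6.75/(1.50 + 6.75) = 13.2 V.
With the supply zeroed, R_s and R_g appear in parallel from the tap: R_th = R_s‖R_g = (1.50 × 6.75)/8.250 = 1.23 kΩ.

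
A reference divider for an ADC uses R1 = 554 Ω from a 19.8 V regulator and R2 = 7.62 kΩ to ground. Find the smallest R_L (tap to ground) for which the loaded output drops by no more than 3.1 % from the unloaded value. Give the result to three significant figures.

R_L(min) ≈ 16.1 kΩ

Output resistance R_th = R1‖R2 = (554 × 7620)/8174 = 516.5 Ω.
The fractional drop is R_th/(R_th + R_L); requiring this ≤ 0.0310 gives R_L ≥ R_th(1/0.0310 − 1) = 516.5 × 31.26 = 16.1 kΩ.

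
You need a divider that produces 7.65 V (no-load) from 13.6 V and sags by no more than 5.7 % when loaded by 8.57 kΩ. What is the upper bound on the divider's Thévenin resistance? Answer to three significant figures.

R_th ≤ 518 Ω

Loading drop = R_th/(R_th + R_L) ≤ 0.0570, so R_th ≤ R_L · ε/(1−ε) = 8.57 kΩ × 0.0570/0.9430 = 518 Ω.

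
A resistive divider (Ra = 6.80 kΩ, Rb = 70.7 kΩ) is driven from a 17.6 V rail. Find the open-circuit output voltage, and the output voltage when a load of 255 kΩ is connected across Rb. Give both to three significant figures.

Unloaded: 16.1 V; loaded: 15.7 V

Open-circuit: V = 17.6 × 70.7/(6.80 + 70.7) = 16.1 V.
With the load, Rb becomes Rb‖R_L = 55.35 kΩ, so V = 17.6 × 55.35/62.15 = 15.7 V.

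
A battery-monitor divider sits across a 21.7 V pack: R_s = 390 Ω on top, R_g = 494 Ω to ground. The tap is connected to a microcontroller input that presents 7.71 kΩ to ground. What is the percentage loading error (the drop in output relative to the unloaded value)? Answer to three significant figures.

2.75 %

The divider's output (Thévenin) resistance is R_s‖R_g = 217.9 Ω.
Fractional drop under load = R_th/(R_th + R_L) = 217.9 / (217.9 + 7710) = 0.02749.
So the output falls by 2.75 %.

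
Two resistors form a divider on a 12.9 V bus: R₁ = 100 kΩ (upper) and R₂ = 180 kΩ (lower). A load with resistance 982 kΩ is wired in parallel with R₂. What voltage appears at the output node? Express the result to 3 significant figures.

The load sits in parallel with R₂: R₂‖R_L = (180 × 982) / (180 + 982) = 152.1 kΩ.
V_out = 12.9 × 152.1 / (100 + 152.1) = 12.9 × 152.1/252.1 = 7.78 V.
(Unloaded it would have been 8.29 V.)

V_out ≈ 7.78 V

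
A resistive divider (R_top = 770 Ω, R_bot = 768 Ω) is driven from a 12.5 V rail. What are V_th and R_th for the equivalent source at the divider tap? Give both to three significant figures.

V_th is the open-circuit tap voltage: 12.5 × 768/(770 + 768) = 6.24 V.
With the supply zeroed, R_top and R_bot appear in parallel from the tap: R_th = R_top‖R_bot = (770 × 768)/1538 = 384 Ω.

V_th = 6.24 V, R_th = 384 Ω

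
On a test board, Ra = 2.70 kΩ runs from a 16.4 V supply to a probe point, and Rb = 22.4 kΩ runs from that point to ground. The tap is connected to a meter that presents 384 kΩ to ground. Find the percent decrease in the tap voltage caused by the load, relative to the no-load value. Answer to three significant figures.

0.624 %

The divider's output (Thévenin) resistance is Ra‖Rb = 2.410 kΩ.
Fractional drop under load = R_th/(R_th + R_L) = 2.410 / (2.410 + 384) = 0.006236.
So the output falls by 0.624 %.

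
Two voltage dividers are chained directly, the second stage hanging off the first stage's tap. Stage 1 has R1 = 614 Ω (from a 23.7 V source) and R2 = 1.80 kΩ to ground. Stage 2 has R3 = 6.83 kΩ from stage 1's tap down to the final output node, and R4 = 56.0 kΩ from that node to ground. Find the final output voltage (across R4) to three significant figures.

Stage 2 presents R3+R4 = 62830 Ω as a load on stage 1's tap.
Stage 1's lower leg becomes R2‖(R3+R4) = 1750 Ω, so V_mid = 23.7 × 1750/2364 = 17.54 V.
Stage 2 is itself unloaded: V_out = V_mid × R4/(R3+R4) = 17.54 × 56000/62830 = 15.6 V.

V_out ≈ 15.6 V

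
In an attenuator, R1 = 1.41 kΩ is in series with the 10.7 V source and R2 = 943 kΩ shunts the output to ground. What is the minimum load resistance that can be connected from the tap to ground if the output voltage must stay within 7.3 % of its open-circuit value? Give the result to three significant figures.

R_L(min) ≈ 17.9 kΩ

Output resistance R_th = R1‖R2 = (1.41 × 943)/944.4 = 1.408 kΩ.
The fractional drop is R_th/(R_th + R_L); requiring this ≤ 0.0730 gives R_L ≥ R_th(1/0.0730 − 1) = 1.408 × 12.70 = 17.9 kΩ.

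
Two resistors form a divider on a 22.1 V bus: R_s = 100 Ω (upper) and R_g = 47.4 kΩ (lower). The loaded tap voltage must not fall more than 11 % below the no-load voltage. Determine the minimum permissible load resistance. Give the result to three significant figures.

R_L(min) ≈ 807 Ω

Output resistance R_th = R_s‖R_g = (100 × 47400)/47500 = 99.79 Ω.
The fractional drop is R_th/(R_th + R_L); requiring this ≤ 0.110 gives R_L ≥ R_th(1/0.110 − 1) = 99.79 × 8.091 = 807 Ω.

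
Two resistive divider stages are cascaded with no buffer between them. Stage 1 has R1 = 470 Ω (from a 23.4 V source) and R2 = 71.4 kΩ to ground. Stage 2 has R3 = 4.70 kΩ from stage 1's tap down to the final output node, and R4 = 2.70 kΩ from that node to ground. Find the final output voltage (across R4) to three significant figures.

Stage 2 presents R3+R4 = 7400 Ω as a load on stage 1's tap.
Stage 1's lower leg becomes R2‖(R3+R4) = 6705 Ω, so V_mid = 23.4 × 6705/7175 = 21.87 V.
Stage 2 is itself unloaded: V_out = V_mid × R4/(R3+R4) = 21.87 × 2700/7400 = 7.98 V.

V_out ≈ 7.98 V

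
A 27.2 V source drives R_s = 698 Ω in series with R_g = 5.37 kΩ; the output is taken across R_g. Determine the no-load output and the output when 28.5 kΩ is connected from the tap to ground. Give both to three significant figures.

Open-circuit: V = 27.2 × 5370/(698 + 5370) = 24.1 V.
With the load, R_g becomes R_g‖R_L = 4519 Ω, so V = 27.2 × 4519/5217 = 23.6 V.

Unloaded: 24.1 V; loaded: 23.6 V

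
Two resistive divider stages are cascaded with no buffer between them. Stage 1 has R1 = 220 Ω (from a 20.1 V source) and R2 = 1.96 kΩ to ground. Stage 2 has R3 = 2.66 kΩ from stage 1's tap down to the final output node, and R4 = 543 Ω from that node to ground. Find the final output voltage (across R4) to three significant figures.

Stage 2 presents R3+R4 = 3203 Ω as a load on stage 1's tap.
Stage 1's lower leg becomes R2‖(R3+R4) = 1216 Ω, so V_mid = 20.1 × 1216/1436 = 17.02 V.
Stage 2 is itself unloaded: V_out = V_mid × R4/(R3+R4) = 17.02 × 543/3203 = 2.89 V.

V_out ≈ 2.89 V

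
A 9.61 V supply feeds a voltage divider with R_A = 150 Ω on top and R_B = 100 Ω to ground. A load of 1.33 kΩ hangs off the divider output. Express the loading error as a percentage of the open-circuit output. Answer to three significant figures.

The divider's output (Thévenin) resistance is R_A‖R_B = 60.00 Ω.
Fractional drop under load = R_th/(R_th + R_L) = 60.00 / (60.00 + 1330) = 0.04317.
So the output falls by 4.32 %.

4.32 %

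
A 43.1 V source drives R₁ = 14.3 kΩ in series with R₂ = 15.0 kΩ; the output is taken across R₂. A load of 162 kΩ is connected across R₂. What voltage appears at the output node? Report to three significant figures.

V_out ≈ 21.1 V

The load sits in parallel with R₂: R₂‖R_L = (15.0 × 162) / (15.0 + 162) = 13.73 kΩ.
V_out = 43.1 × 13.73 / (14.3 + 13.73) = 43.1 × 13.73/28.03 = 21.1 V.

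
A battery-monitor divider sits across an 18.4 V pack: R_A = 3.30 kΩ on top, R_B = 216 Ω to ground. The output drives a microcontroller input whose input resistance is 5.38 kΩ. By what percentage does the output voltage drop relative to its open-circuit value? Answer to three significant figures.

The divider's output (Thévenin) resistance is R_A‖R_B = 202.7 Ω.
Fractional drop under load = R_th/(R_th + R_L) = 202.7 / (202.7 + 5380) = 0.03631.
So the output falls by 3.63 %.

3.63 %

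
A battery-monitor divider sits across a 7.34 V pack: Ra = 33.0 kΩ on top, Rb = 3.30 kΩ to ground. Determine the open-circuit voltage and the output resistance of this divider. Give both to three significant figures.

V_th is the open-circuit tap voltage: 7.34 × 3.30/(33.0 + 3.30) = 0.667 V.
With the supply zeroed, Ra and Rb appear in parallel from the tap: R_th = Ra‖Rb = (33.0 × 3.30)/36.30 = 3.00 kΩ.

V_th = 0.667 V, R_th = 3.00 kΩ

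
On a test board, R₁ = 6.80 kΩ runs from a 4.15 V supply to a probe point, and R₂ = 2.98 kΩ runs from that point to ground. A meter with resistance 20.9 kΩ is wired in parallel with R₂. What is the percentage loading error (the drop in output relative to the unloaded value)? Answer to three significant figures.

Unloaded V = 4.15 × 2.98/9.780 = 1.2645 V.
Loaded: R₂‖R_L = 2.608 kΩ, giving V = 4.15 × 2.608/9.408 = 1.1505 V.
Drop = (1.2645 − 1.1505) / 1.2645 = 9.02 %.

9.02 %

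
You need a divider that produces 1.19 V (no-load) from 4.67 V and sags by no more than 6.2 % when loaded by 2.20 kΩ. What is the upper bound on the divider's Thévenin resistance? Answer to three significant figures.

R_th ≤ 145 Ω

Loading drop = R_th/(R_th + R_L) ≤ 0.0620, so R_th ≤ R_L · ε/(1−ε) = 2.20 kΩ × 0.0620/0.9380 = 145 Ω.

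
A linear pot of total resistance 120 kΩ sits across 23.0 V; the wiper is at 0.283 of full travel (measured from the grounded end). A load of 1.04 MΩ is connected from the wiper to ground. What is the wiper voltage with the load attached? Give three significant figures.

The wiper splits the pot into (1−α)R = 86.04 kΩ above and αR = 33.96 kΩ below.
Lower section ‖ load = 32.89 kΩ.
V_wiper = 23.0 × 32.89/(86.04 + 32.89) = 6.36 V.

V ≈ 6.36 V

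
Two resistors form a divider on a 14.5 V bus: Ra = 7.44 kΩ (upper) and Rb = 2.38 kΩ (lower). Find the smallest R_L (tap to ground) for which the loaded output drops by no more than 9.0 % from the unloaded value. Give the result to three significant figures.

Output resistance R_th = Ra‖Rb = (7.44 × 2.38)/9.820 = 1.803 kΩ.
The fractional drop is R_th/(R_th + R_L); requiring this ≤ 0.0900 gives R_L ≥ R_th(1/0.0900 − 1) = 1.803 × 10.11 = 18.2 kΩ.

R_L(min) ≈ 18.2 kΩ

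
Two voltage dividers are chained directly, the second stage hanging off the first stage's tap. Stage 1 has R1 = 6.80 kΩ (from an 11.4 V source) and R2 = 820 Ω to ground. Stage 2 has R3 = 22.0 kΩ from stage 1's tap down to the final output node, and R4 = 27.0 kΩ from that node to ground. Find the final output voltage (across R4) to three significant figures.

Stage 2 presents R3+R4 = 49000 Ω as a load on stage 1's tap.
Stage 1's lower leg becomes R2‖(R3+R4) = 806.5 Ω, so V_mid = 11.4 × 806.5/7607 = 1.209 V.
Stage 2 is itself unloaded: V_out = V_mid × R4/(R3+R4) = 1.209 × 27000/49000 = 0.666 V.

V_out ≈ 0.666 V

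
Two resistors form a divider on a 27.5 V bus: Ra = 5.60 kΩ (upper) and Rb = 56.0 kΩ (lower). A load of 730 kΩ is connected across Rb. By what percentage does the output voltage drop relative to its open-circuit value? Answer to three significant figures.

The divider's output (Thévenin) resistance is Ra‖Rb = 5.091 kΩ.
Fractional drop under load = R_th/(R_th + R_L) = 5.091 / (5.091 + 730) = 0.006926.
So the output falls by 0.693 %.

0.693 %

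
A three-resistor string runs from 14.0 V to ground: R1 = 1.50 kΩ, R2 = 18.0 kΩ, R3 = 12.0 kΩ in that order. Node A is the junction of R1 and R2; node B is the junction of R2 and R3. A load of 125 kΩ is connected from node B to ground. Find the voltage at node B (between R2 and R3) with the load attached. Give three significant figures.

At node B, R3 is in parallel with the load: R3‖R_L = 10.95 kΩ.
Below node A the resistance is R2 + (R3‖R_L) = 28.95 kΩ, so V_A = 14.0 × 28.95/30.45 = 13.31 V.
Then V_B = V_A × (R3‖R_L)/(R2 + R3‖R_L) = 13.31 × 10.95/28.95 = 5.03 V.

V ≈ 5.03 V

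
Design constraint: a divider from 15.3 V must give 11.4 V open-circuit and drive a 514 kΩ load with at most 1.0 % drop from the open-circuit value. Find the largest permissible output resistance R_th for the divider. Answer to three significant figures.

Loading drop = R_th/(R_th + R_L) ≤ 0.0100, so R_th ≤ R_L · ε/(1−ε) = 514 kΩ × 0.0100/0.9900 = 5.19 kΩ.
(Any R1, R2 with R2/(R1+R2) = 0.745 and R1‖R2 ≤ 5.19 kΩ will meet the spec.)

R_th ≤ 5.19 kΩ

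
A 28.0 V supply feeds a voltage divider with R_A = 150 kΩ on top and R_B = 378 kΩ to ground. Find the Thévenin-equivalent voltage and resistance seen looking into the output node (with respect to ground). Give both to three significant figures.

V_th is the open-circuit tap voltage: 28.0 × 378/(150 + 378) = 20.0 V.
With the supply zeroed, R_A and R_B appear in parallel from the tap: R_th = R_A‖R_B = (150 × 378)/528.0 = 107 kΩ.

V_th = 20.0 V, R_th = 107 kΩ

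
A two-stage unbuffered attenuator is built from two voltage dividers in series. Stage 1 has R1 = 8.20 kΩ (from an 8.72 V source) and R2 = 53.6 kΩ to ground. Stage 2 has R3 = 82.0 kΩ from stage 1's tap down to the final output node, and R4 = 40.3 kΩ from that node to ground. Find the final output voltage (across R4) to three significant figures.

V_out ≈ 2.36 V

Stage 2 presents R3+R4 = 122.3 kΩ as a load on stage 1's tap.
Stage 1's lower leg becomes R2‖(R3+R4) = 37.27 kΩ, so V_mid = 8.72 × 37.27/45.47 = 7.147 V.
Stage 2 is itself unloaded: V_out = V_mid × R4/(R3+R4) = 7.147 × 40.3/122.3 = 2.36 V.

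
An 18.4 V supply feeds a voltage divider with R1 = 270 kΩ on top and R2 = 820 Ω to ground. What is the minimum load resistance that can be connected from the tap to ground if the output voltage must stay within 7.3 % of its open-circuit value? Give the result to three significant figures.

R_L(min) ≈ 10.4 kΩ

Output resistance R_th = R1‖R2 = (270000 × 820)/270800 = 817.5 Ω.
The fractional drop is R_th/(R_th + R_L); requiring this ≤ 0.0730 gives R_L ≥ R_th(1/0.0730 − 1) = 817.5 × 12.70 = 10.4 kΩ.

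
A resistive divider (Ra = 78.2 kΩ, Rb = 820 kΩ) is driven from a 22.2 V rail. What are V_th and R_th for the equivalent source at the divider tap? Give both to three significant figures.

V_th = 20.3 V, R_th = 71.4 kΩ

V_th is the open-circuit tap voltage: 22.2 × 820/(78.2 + 820) = 20.3 V.
With the supply zeroed, Ra and Rb appear in parallel from the tap: R_th = Ra‖Rb = (78.2 × 820)/898.2 = 71.4 kΩ.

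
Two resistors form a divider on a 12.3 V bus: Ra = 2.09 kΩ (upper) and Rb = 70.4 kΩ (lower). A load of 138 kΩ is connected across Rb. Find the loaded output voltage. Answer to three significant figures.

The load sits in parallel with Rb: Rb‖R_L = (70.4 × 138) / (70.4 + 138) = 46.62 kΩ.
V_out = 12.3 × 46.62 / (2.09 + 46.62) = 12.3 × 46.62/48.71 = 11.8 V.

V_out ≈ 11.8 V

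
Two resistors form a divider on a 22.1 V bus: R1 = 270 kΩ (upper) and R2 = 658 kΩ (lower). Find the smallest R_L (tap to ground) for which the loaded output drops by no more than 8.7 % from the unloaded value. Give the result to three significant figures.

R_L(min) ≈ 2.01 MΩ

Output resistance R_th = R1‖R2 = (270 × 658)/928.0 = 191.4 kΩ.
The fractional drop is R_th/(R_th + R_L); requiring this ≤ 0.0870 gives R_L ≥ R_th(1/0.0870 − 1) = 191.4 × 10.49 = 2.01 MΩ.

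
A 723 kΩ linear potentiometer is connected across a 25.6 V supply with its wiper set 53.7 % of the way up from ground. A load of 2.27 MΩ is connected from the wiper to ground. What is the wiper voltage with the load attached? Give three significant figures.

V ≈ 12.7 V

The wiper splits the pot into (1−α)R = 334.7 kΩ above and αR = 388.3 kΩ below.
Lower section ‖ load = 331.5 kΩ.
V_wiper = 25.6 × 331.5/(334.7 + 331.5) = 12.7 V.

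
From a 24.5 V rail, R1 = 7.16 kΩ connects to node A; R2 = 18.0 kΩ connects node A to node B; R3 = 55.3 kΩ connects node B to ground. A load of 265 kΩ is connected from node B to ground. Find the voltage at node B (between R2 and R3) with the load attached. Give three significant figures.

V ≈ 15.8 V

At node B, R3 is in parallel with the load: R3‖R_L = 45.75 kΩ.
Below node A the resistance is R2 + (R3‖R_L) = 63.75 kΩ, so V_A = 24.5 × 63.75/70.91 = 22.03 V.
Then V_B = V_A × (R3‖R_L)/(R2 + R3‖R_L) = 22.03 × 45.75/63.75 = 15.8 V.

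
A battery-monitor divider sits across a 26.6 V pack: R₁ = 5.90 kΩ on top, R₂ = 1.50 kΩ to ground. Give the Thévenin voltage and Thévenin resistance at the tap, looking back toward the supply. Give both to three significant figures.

V_th = 5.39 V, R_th = 1.20 kΩ

V_th is the open-circuit tap voltage: 26.6 × 1.50/(5.90 + 1.50) = 5.39 V.
With the supply zeroed, R₁ and R₂ appear in parallel from the tap: R_th = R₁‖R₂ = (5.90 × 1.50)/7.400 = 1.20 kΩ.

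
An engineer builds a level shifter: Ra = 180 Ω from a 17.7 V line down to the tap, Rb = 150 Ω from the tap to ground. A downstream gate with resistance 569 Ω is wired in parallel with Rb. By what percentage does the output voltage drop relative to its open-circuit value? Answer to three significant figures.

Unloaded V = 17.7 × 150/330.0 = 8.0455 V.
Loaded: Rb‖R_L = 118.7 Ω, giving V = 17.7 × 118.7/298.7 = 7.0340 V.
Drop = (8.0455 − 7.0340) / 8.0455 = 12.6 %.

12.6 %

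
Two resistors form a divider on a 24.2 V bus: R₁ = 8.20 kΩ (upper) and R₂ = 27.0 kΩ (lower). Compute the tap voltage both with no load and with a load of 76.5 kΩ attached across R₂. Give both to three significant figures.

Unloaded: 18.6 V; loaded: 17.2 V

Open-circuit: V = 24.2 × 27.0/(8.20 + 27.0) = 18.6 V.
With the load, R₂ becomes R₂‖R_L = 19.96 kΩ, so V = 24.2 × 19.96/28.16 = 17.2 V.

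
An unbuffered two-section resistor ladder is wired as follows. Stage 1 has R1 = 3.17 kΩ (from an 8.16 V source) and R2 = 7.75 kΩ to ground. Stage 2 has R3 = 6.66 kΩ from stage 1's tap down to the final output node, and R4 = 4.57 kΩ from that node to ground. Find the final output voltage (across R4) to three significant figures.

V_out ≈ 1.96 V

Stage 2 presents R3+R4 = 11.23 kΩ as a load on stage 1's tap.
Stage 1's lower leg becomes R2‖(R3+R4) = 4.585 kΩ, so V_mid = 8.16 × 4.585/7.755 = 4.825 V.
Stage 2 is itself unloaded: V_out = V_mid × R4/(R3+R4) = 4.825 × 4.57/11.23 = 1.96 V.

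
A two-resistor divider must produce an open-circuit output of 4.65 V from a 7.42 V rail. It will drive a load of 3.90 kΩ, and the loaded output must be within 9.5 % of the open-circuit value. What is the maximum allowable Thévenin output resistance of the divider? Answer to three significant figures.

R_th ≤ 409 Ω

Loading drop = R_th/(R_th + R_L) ≤ 0.0950, so R_th ≤ R_L · ε/(1−ε) = 3.90 kΩ × 0.0950/0.9050 = 409 Ω.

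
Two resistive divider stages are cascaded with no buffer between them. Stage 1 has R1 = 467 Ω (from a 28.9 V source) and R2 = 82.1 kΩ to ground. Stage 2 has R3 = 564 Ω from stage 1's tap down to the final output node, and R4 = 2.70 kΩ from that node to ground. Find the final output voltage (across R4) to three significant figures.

V_out ≈ 20.8 V

Stage 2 presents R3+R4 = 3264 Ω as a load on stage 1's tap.
Stage 1's lower leg becomes R2‖(R3+R4) = 3139 Ω, so V_mid = 28.9 × 3139/3606 = 25.16 V.
Stage 2 is itself unloaded: V_out = V_mid × R4/(R3+R4) = 25.16 × 2700/3264 = 20.8 V.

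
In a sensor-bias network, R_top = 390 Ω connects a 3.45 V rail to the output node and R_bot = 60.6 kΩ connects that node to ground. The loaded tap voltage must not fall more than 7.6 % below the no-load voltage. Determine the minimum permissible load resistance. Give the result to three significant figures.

Output resistance R_th = R_top‖R_bot = (390 × 60600)/60990 = 387.5 Ω.
The fractional drop is R_th/(R_th + R_L); requiring this ≤ 0.0760 gives R_L ≥ R_th(1/0.0760 − 1) = 387.5 × 12.16 = 4.71 kΩ.

R_L(min) ≈ 4.71 kΩ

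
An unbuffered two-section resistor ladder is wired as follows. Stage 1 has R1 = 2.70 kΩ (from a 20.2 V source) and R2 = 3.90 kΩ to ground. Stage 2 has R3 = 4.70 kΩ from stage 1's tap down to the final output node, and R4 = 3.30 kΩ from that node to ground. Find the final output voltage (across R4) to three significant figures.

V_out ≈ 4.11 V

Stage 2 presents R3+R4 = 8.000 kΩ as a load on stage 1's tap.
Stage 1's lower leg becomes R2‖(R3+R4) = 2.622 kΩ, so V_mid = 20.2 × 2.622/5.322 = 9.952 V.
Stage 2 is itself unloaded: V_out = V_mid × R4/(R3+R4) = 9.952 × 3.30/8.000 = 4.11 V.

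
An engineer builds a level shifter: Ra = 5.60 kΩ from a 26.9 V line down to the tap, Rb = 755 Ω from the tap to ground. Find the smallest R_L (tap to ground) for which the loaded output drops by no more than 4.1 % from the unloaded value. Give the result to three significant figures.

R_L(min) ≈ 15.6 kΩ

Output resistance R_th = Ra‖Rb = (5600 × 755)/6355 = 665.3 Ω.
The fractional drop is R_th/(R_th + R_L); requiring this ≤ 0.0410 gives R_L ≥ R_th(1/0.0410 − 1) = 665.3 × 23.39 = 15.6 kΩ.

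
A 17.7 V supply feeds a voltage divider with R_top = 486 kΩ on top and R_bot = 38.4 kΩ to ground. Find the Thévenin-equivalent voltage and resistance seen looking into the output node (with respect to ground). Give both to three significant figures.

V_th is the open-circuit tap voltage: 17.7 × 38.4/(486 + 38.4) = 1.30 V.
With the supply zeroed, R_top and R_bot appear in parallel from the tap: R_th = R_top‖R_bot = (486 × 38.4)/524.4 = 35.6 kΩ.

V_th = 1.30 V, R_th = 35.6 kΩ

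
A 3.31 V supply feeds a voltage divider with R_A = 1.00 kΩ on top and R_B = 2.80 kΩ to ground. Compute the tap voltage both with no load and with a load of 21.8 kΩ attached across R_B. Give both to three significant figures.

Unloaded: 2.44 V; loaded: 2.36 V

Open-circuit: V = 3.31 × 2.80/(1.00 + 2.80) = 2.44 V.
With the load, R_B becomes R_B‖R_L = 2.481 kΩ, so V = 3.31 × 2.481/3.481 = 2.36 V.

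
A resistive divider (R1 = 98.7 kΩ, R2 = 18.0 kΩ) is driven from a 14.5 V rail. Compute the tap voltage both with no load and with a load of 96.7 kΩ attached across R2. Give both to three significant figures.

Unloaded: 2.24 V; loaded: 1.93 V

Open-circuit: V = 14.5 × 18.0/(98.7 + 18.0) = 2.24 V.
With the load, R2 becomes R2‖R_L = 15.18 kΩ, so V = 14.5 × 15.18/113.9 = 1.93 V.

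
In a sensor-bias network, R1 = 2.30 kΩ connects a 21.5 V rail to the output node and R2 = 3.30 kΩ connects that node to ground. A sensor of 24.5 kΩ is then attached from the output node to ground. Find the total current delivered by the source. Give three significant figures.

R2‖R_L = 2.908 kΩ, so the source sees R1 + R2‖R_L = 5.208 kΩ.
I = 21.5 V / 5.208 kΩ = 4.13 mA.

I ≈ 4.13 mA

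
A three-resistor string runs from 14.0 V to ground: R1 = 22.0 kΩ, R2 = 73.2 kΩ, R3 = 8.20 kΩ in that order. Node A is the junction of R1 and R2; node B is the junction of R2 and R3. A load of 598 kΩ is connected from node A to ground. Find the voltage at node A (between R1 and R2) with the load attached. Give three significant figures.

V ≈ 10.7 V

Below node A the series string R2+R3 = 81.40 kΩ sits in parallel with the 598 kΩ load: 71.65 kΩ.
V_A = 14.0 × 71.65/(22.0 + 71.65) = 10.7 V.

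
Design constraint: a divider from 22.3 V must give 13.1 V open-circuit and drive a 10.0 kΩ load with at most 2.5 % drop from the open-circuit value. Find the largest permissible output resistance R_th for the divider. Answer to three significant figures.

Loading drop = R_th/(R_th + R_L) ≤ 0.0250, so R_th ≤ R_L · ε/(1−ε) = 10.0 kΩ × 0.0250/0.9750 = 256 Ω.
(Any R1, R2 with R2/(R1+R2) = 0.587 and R1‖R2 ≤ 256 Ω will meet the spec.)

R_th ≤ 256 Ω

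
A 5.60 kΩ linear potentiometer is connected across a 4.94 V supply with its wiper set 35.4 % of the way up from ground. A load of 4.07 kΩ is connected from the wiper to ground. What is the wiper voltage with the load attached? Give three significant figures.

The wiper splits the pot into (1−α)R = 3.618 kΩ above and αR = 1.982 kΩ below.
Lower section ‖ load = 1.333 kΩ.
V_wiper = 4.94 × 1.333/(3.618 + 1.333) = 1.33 V.

V ≈ 1.33 V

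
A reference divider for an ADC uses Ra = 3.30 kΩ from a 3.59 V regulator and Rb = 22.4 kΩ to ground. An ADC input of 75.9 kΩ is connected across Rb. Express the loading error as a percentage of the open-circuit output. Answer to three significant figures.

The divider's output (Thévenin) resistance is Ra‖Rb = 2.876 kΩ.
Fractional drop under load = R_th/(R_th + R_L) = 2.876 / (2.876 + 75.9) = 0.03651.
So the output falls by 3.65 %.

3.65 %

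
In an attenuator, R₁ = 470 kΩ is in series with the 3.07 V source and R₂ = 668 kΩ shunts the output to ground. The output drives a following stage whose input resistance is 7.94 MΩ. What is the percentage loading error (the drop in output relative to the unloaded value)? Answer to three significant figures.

The divider's output (Thévenin) resistance is R₁‖R₂ = 275.9 kΩ.
Fractional drop under load = R_th/(R_th + R_L) = 275.9 / (275.9 + 7940) = 0.03358.
So the output falls by 3.36 %.

3.36 %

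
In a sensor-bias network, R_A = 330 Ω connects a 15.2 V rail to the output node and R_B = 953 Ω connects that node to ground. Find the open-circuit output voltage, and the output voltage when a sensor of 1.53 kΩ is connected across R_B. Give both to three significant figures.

Open-circuit: V = 15.2 × 953/(330 + 953) = 11.3 V.
With the load, R_B becomes R_B‖R_L = 587.2 Ω, so V = 15.2 × 587.2/917.2 = 9.73 V.

Unloaded: 11.3 V; loaded: 9.73 V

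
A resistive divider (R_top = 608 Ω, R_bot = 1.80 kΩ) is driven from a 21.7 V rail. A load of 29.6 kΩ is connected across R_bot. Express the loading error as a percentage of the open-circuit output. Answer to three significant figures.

The divider's output (Thévenin) resistance is R_top‖R_bot = 454.5 Ω.
Fractional drop under load = R_th/(R_th + R_L) = 454.5 / (454.5 + 29600) = 0.01512.
So the output falls by 1.51 %.

1.51 %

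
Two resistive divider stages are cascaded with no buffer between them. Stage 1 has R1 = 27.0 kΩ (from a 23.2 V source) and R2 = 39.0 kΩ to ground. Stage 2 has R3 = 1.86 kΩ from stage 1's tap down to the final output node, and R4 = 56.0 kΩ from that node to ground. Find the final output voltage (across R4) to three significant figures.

V_out ≈ 10.4 V

Stage 2 presents R3+R4 = 57.86 kΩ as a load on stage 1's tap.
Stage 1's lower leg becomes R2‖(R3+R4) = 23.30 kΩ, so V_mid = 23.2 × 23.30/50.30 = 10.75 V.
Stage 2 is itself unloaded: V_out = V_mid × R4/(R3+R4) = 10.75 × 56.0/57.86 = 10.4 V.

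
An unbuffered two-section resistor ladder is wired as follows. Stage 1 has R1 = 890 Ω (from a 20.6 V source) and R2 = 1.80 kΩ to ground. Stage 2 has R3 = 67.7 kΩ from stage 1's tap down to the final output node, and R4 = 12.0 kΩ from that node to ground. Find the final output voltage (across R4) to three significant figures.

Stage 2 presents R3+R4 = 79700 Ω as a load on stage 1's tap.
Stage 1's lower leg becomes R2‖(R3+R4) = 1760 Ω, so V_mid = 20.6 × 1760/2650 = 13.68 V.
Stage 2 is itself unloaded: V_out = V_mid × R4/(R3+R4) = 13.68 × 12000/79700 = 2.06 V.

V_out ≈ 2.06 V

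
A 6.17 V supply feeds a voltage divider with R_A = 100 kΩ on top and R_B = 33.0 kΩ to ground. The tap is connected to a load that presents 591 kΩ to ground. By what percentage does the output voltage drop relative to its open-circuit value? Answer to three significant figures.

4.03 %

The divider's output (Thévenin) resistance is R_A‖R_B = 24.81 kΩ.
Fractional drop under load = R_th/(R_th + R_L) = 24.81 / (24.81 + 591) = 0.04029.
So the output falls by 4.03 %.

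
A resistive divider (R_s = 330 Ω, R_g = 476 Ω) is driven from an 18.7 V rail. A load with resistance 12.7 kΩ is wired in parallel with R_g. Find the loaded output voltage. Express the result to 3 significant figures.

The load sits in parallel with R_g: R_g‖R_L = (476 × 12700) / (476 + 12700) = 458.8 Ω.
V_out = 18.7 × 458.8 / (330 + 458.8) = 18.7 × 458.8/788.8 = 10.9 V.

V_out ≈ 10.9 V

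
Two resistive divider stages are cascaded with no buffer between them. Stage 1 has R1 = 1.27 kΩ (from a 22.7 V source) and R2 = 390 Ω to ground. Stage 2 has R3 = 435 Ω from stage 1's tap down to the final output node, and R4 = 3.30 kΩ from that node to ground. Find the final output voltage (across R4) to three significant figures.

Stage 2 presents R3+R4 = 3735 Ω as a load on stage 1's tap.
Stage 1's lower leg becomes R2‖(R3+R4) = 353.1 Ω, so V_mid = 22.7 × 353.1/1623 = 4.939 V.
Stage 2 is itself unloaded: V_out = V_mid × R4/(R3+R4) = 4.939 × 3300/3735 = 4.36 V.

V_out ≈ 4.36 V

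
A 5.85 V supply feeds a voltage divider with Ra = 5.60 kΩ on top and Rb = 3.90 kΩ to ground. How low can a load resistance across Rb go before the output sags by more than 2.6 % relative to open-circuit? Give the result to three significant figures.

R_L(min) ≈ 86.1 kΩ

Output resistance R_th = Ra‖Rb = (5.60 × 3.90)/9.500 = 2.299 kΩ.
The fractional drop is R_th/(R_th + R_L); requiring this ≤ 0.0260 gives R_L ≥ R_th(1/0.0260 − 1) = 2.299 × 37.46 = 86.1 kΩ.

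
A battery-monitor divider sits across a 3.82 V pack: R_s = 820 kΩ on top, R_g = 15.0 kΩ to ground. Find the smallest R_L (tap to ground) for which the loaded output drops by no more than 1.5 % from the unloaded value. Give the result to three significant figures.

Output resistance R_th = R_s‖R_g = (820 × 15.0)/835.0 = 14.73 kΩ.
The fractional drop is R_th/(R_th + R_L); requiring this ≤ 0.0150 gives R_L ≥ R_th(1/0.0150 − 1) = 14.73 × 65.67 = 967 kΩ.

R_L(min) ≈ 967 kΩ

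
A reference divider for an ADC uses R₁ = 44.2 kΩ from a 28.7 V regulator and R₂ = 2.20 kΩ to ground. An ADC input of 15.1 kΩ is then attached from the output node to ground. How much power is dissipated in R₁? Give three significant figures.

Total resistance from the source is R₁ + (R₂‖R_L) = 46.12 kΩ, so I = 28.7/46.12 kΩ = 0.6223 mA.
P = I²·R₁ = (0.6223 mA)² × 44.2 kΩ = 17.1 mW.

P ≈ 17.1 mW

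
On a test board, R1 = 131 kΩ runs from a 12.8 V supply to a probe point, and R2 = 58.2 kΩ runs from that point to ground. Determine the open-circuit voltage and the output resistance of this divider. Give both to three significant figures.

V_th is the open-circuit tap voltage: 12.8 × 58.2/(131 + 58.2) = 3.94 V.
With the supply zeroed, R1 and R2 appear in parallel from the tap: R_th = R1‖R2 = (131 × 58.2)/189.2 = 40.3 kΩ.

V_th = 3.94 V, R_th = 40.3 kΩ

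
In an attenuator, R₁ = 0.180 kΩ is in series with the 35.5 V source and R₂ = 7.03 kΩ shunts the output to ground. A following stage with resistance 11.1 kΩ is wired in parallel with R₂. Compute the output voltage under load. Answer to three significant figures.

V_out ≈ 34.1 V

The load sits in parallel with R₂: R₂‖R_L = (7030 × 11100) / (7030 + 11100) = 4304 Ω.
V_out = 35.5 × 4304 / (180 + 4304) = 35.5 × 4304/4484 = 34.1 V.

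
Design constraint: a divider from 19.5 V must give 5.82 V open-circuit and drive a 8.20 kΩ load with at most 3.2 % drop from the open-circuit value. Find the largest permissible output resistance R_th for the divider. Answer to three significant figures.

R_th ≤ 271 Ω

Loading drop = R_th/(R_th + R_L) ≤ 0.0320, so R_th ≤ R_L · ε/(1−ε) = 8.20 kΩ × 0.0320/0.9680 = 271 Ω.
(Any R1, R2 with R2/(R1+R2) = 0.298 and R1‖R2 ≤ 271 Ω will meet the spec.)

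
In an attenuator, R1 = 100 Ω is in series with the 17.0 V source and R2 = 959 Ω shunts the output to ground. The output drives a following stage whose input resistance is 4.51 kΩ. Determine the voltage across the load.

V_out ≈ 15.1 V

The load sits in parallel with R2: R2‖R_L = (959 × 4510) / (959 + 4510) = 790.8 Ω.
V_out = 17.0 × 790.8 / (100 + 790.8) = 17.0 × 790.8/890.8 = 15.1 V.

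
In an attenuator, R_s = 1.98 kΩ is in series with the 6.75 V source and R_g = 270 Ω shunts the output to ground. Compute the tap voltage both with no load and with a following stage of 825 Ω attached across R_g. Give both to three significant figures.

Open-circuit: V = 6.75 × 270/(1980 + 270) = 0.810 V.
With the load, R_g becomes R_g‖R_L = 203.4 Ω, so V = 6.75 × 203.4/2183 = 0.629 V.

Unloaded: 0.810 V; loaded: 0.629 V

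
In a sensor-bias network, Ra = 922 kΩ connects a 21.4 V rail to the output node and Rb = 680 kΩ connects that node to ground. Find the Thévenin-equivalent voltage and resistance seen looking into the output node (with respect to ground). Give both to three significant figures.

V_th = 9.08 V, R_th = 391 kΩ

V_th is the open-circuit tap voltage: 21.4 × 680/(922 + 680) = 9.08 V.
With the supply zeroed, Ra and Rb appear in parallel from the tap: R_th = Ra‖Rb = (922 × 680)/1602 = 391 kΩ.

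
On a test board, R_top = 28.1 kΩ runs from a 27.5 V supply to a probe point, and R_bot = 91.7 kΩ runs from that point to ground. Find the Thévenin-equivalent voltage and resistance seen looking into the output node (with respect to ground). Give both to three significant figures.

V_th = 21.0 V, R_th = 21.5 kΩ

V_th is the open-circuit tap voltage: 27.5 × 91.7/(28.1 + 91.7) = 21.0 V.
With the supply zeroed, R_top and R_bot appear in parallel from the tap: R_th = R_top‖R_bot = (28.1 × 91.7)/119.8 = 21.5 kΩ.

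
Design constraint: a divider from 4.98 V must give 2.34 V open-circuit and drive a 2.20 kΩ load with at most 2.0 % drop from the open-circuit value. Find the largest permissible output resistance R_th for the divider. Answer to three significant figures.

R_th ≤ 44.9 Ω

Loading drop = R_th/(R_th + R_L) ≤ 0.0200, so R_th ≤ R_L · ε/(1−ε) = 2.20 kΩ × 0.0200/0.9800 = 44.9 Ω.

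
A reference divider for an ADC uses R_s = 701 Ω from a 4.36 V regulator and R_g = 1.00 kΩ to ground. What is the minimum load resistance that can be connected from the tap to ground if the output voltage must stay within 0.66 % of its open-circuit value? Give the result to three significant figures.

Output resistance R_th = R_s‖R_g = (701 × 1000)/1701 = 412.1 Ω.
The fractional drop is R_th/(R_th + R_L); requiring this ≤ 0.00660 gives R_L ≥ R_th(1/0.00660 − 1) = 412.1 × 150.5 = 62.0 kΩ.

R_L(min) ≈ 62.0 kΩ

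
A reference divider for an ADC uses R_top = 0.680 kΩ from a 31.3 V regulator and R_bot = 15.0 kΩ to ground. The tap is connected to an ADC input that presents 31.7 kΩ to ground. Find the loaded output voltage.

V_out ≈ 29.3 V

The load sits in parallel with R_bot: R_bot‖R_L = (15000 × 31700) / (15000 + 31700) = 10180 Ω.
V_out = 31.3 × 10180 / (680 + 10180) = 31.3 × 10180/10860 = 29.3 V.
(Unloaded it would have been 29.9 V.)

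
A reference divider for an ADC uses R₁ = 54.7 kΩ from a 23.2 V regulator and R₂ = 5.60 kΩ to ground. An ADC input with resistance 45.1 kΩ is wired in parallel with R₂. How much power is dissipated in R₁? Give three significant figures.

Total resistance from the source is R₁ + (R₂‖R_L) = 59.68 kΩ, so I = 23.2/59.68 kΩ = 0.3887 mA.
P = I²·R₁ = (0.3887 mA)² × 54.7 kΩ = 8.27 mW.

P ≈ 8.27 mW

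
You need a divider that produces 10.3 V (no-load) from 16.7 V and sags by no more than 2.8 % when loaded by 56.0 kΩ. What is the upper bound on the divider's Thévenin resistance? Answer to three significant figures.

R_th ≤ 1.61 kΩ

Loading drop = R_th/(R_th + R_L) ≤ 0.0280, so R_th ≤ R_L · ε/(1−ε) = 56.0 kΩ × 0.0280/0.9720 = 1.61 kΩ.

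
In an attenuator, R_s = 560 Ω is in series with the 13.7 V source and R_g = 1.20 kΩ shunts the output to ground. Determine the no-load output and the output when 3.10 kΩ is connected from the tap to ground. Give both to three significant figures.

Open-circuit: V = 13.7 × 1200/(560 + 1200) = 9.34 V.
With the load, R_g becomes R_g‖R_L = 865.1 Ω, so V = 13.7 × 865.1/1425 = 8.32 V.

Unloaded: 9.34 V; loaded: 8.32 V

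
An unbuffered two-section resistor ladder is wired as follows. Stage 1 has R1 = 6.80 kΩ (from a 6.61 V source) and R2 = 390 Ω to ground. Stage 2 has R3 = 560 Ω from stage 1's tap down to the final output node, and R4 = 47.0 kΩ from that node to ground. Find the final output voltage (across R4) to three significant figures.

Stage 2 presents R3+R4 = 47560 Ω as a load on stage 1's tap.
Stage 1's lower leg becomes R2‖(R3+R4) = 386.8 Ω, so V_mid = 6.61 × 386.8/7187 = 0.3558 V.
Stage 2 is itself unloaded: V_out = V_mid × R4/(R3+R4) = 0.3558 × 47000/47560 = 0.352 V.

V_out ≈ 0.352 V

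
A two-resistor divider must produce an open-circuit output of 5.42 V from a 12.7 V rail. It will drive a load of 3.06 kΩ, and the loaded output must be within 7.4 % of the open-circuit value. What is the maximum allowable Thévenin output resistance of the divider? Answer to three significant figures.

Loading drop = R_th/(R_th + R_L) ≤ 0.0740, so R_th ≤ R_L · ε/(1−ε) = 3.06 kΩ × 0.0740/0.9260 = 245 Ω.

R_th ≤ 245 Ω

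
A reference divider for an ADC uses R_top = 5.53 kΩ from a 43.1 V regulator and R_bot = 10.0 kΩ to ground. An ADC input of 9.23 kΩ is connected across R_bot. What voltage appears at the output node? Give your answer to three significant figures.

V_out ≈ 20.0 V

The load sits in parallel with R_bot: R_bot‖R_L = (10.0 × 9.23) / (10.0 + 9.23) = 4.800 kΩ.
V_out = 43.1 × 4.800 / (5.53 + 4.800) = 43.1 × 4.800/10.33 = 20.0 V.
(Unloaded it would have been 27.8 V.)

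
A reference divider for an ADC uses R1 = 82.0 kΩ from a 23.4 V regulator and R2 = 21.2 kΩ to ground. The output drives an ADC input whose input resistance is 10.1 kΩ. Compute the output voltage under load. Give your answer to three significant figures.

The load sits in parallel with R2: R2‖R_L = (21.2 × 10.1) / (21.2 + 10.1) = 6.841 kΩ.
V_out = 23.4 × 6.841 / (82.0 + 6.841) = 23.4 × 6.841/88.84 = 1.80 V.
(Unloaded it would have been 4.81 V.)

V_out ≈ 1.80 V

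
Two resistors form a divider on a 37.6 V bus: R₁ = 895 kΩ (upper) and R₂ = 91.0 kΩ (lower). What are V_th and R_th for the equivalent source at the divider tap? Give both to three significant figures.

V_th is the open-circuit tap voltage: 37.6 × 91.0/(895 + 91.0) = 3.47 V.
With the supply zeroed, R₁ and R₂ appear in parallel from the tap: R_th = R₁‖R₂ = (895 × 91.0)/986.0 = 82.6 kΩ.

V_th = 3.47 V, R_th = 82.6 kΩ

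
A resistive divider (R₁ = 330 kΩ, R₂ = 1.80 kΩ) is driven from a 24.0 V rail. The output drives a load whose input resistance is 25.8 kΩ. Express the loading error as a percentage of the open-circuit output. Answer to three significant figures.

6.49 %

The divider's output (Thévenin) resistance is R₁‖R₂ = 1.790 kΩ.
Fractional drop under load = R_th/(R_th + R_L) = 1.790 / (1.790 + 25.8) = 0.06489.
So the output falls by 6.49 %.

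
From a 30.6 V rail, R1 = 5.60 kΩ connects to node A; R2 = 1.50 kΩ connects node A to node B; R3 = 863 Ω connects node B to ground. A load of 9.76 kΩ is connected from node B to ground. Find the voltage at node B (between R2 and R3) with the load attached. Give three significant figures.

V ≈ 3.07 V

At node B, R3 is in parallel with the load: R3‖R_L = 792.9 Ω.
Below node A the resistance is R2 + (R3‖R_L) = 2293 Ω, so V_A = 30.6 × 2293/7893 = 8.889 V.
Then V_B = V_A × (R3‖R_L)/(R2 + R3‖R_L) = 8.889 × 792.9/2293 = 3.07 V.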